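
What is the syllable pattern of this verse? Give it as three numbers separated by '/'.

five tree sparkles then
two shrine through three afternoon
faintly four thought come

5/7/5

Line 1: five (1), tree (1), sparkles (2), then (1) → 5
Line 2: two (1), shrine (1), through (1), three (1), afternoon (3) → 7
Line 3: faintly (2), four (1), thought (1), come (1) → 5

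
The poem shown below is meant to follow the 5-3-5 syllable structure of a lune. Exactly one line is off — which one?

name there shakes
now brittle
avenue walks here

Line 1: name (1), there (1), shakes (1) → 3 (expected 5)
Line 2: now (1), brittle (2) → 3 ✓
Line 3: avenue (3), walks (1), here (1) → 5 ✓

The first line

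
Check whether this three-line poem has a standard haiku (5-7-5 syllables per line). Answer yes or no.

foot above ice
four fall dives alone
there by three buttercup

No

Line 1: foot(1) + above(2) + ice(1) = 4 (expected 5)
Line 2: four(1) + fall(1) + dives(1) + alone(2) = 5 (expected 7)
Line 3: there(1) + by(1) + three(1) + buttercup(3) = 6 (expected 5)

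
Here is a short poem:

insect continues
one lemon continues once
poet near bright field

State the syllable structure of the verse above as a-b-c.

Line 1: "insect continues": 2+3 = 5
Line 2: "one lemon continues once": 1+2+3+1 = 7
Line 3: "poet near bright field": 2+1+1+1 = 5

5-7-5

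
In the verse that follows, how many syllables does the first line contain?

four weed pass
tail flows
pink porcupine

The first line: "four weed pass": 1+1+1 = 3

3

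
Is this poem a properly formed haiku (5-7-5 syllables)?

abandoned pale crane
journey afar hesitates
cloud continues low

Yes

Line 1: abandoned(3) + pale(1) + crane(1) = 5 ✓
Line 2: journey(2) + afar(2) + hesitates(3) = 7 ✓
Line 3: cloud(1) + continues(3) + low(1) = 5 ✓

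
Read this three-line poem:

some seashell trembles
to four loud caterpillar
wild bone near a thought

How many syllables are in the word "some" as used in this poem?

1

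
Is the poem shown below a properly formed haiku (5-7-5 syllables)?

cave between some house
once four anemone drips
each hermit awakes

Line 1: "cave between some house": 1+2+1+1 = 5 ✓
Line 2: "once four anemone drips": 1+1+4+1 = 7 ✓
Line 3: "each hermit awakes": 1+2+2 = 5 ✓

Yes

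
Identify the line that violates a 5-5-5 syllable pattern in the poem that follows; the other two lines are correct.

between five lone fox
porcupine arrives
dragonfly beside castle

Line 3

Line 1: "between five lone fox": 2+1+1+1 = 5 ✓
Line 2: "porcupine arrives": 3+2 = 5 ✓
Line 3: "dragonfly beside castle": 3+2+2 = 7 (expected 5)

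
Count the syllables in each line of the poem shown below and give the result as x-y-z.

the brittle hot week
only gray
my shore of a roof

Line 1: "the brittle hot week": 1+2+1+1 = 5
Line 2: "only gray": 2+1 = 3
Line 3: "my shore of a roof": 1+1+1+1+1 = 5

5-3-5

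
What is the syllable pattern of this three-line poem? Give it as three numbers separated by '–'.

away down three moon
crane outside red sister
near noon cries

Line 1: away (2), down (1), three (1), moon (1) → 5
Line 2: crane (1), outside (2), red (1), sister (2) → 6
Line 3: near (1), noon (1), cries (1) → 3

5–6–3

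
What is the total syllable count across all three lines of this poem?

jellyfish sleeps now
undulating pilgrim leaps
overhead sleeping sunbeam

19

Line 1: jellyfish (3), sleeps (1), now (1) → 5
Line 2: undulating (4), pilgrim (2), leaps (1) → 7
Line 3: overhead (3), sleeping (2), sunbeam (2) → 7
Total: 5 + 7 + 7 = 19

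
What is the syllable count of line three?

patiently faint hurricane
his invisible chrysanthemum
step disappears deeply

6

Line three: "step disappears deeply": 1+3+2 = 6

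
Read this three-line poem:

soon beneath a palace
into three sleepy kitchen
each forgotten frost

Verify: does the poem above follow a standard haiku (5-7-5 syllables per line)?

Line 1: soon(1) + beneath(2) + a(1) + palace(2) = 6 (expected 5)
Line 2: into(2) + three(1) + sleepy(2) + kitchen(2) = 7 ✓
Line 3: each(1) + forgotten(3) + frost(1) = 5 ✓

No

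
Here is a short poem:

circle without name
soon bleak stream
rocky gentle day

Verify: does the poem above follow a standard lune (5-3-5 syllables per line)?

Line 1: "circle without name": 2+2+1 = 5 ✓
Line 2: "soon bleak stream": 1+1+1 = 3 ✓
Line 3: "rocky gentle day": 2+2+1 = 5 ✓

Yes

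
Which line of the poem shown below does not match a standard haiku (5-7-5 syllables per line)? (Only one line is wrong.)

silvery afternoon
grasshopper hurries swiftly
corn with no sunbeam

Line 1: silvery(3) + afternoon(3) = 6 (expected 5)
Line 2: grasshopper(3) + hurries(2) + swiftly(2) = 7 ✓
Line 3: corn(1) + with(1) + no(1) + sunbeam(2) = 5 ✓

Line 1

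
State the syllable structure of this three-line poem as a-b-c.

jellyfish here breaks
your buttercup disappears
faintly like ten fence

5-7-5

Line 1: jellyfish (3), here (1), breaks (1) → 5
Line 2: your (1), buttercup (3), disappears (3) → 7
Line 3: faintly (2), like (1), ten (1), fence (1) → 5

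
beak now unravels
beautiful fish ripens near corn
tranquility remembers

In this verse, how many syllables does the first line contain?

5

The first line: beak(1) + now(1) + unravels(3) = 5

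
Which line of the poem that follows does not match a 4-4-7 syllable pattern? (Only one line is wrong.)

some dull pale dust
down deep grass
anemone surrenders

Line 2

Line 1: some (1), dull (1), pale (1), dust (1) → 4 ✓
Line 2: down (1), deep (1), grass (1) → 3 (expected 4)
Line 3: anemone (4), surrenders (3) → 7 ✓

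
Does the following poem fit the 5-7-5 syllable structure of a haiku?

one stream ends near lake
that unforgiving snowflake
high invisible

Line 1: one(1) + stream(1) + ends(1) + near(1) + lake(1) = 5 ✓
Line 2: that(1) + unforgiving(4) + snowflake(2) = 7 ✓
Line 3: high(1) + invisible(4) = 5 ✓

Yes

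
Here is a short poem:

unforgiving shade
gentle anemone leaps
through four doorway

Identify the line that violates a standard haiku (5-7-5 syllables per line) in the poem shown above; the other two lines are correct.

The third line

Line 1: unforgiving (4), shade (1) → 5 ✓
Line 2: gentle (2), anemone (4), leaps (1) → 7 ✓
Line 3: through (1), four (1), doorway (2) → 4 (expected 5)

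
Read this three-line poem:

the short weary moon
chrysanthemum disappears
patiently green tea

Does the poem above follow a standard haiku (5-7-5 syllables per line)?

Line 1: the (1), short (1), weary (2), moon (1) → 5 ✓
Line 2: chrysanthemum (4), disappears (3) → 7 ✓
Line 3: patiently (3), green (1), tea (1) → 5 ✓

Yes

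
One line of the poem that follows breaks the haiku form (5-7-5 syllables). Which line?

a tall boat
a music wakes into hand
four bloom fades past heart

Line 1: "a tall boat": 1+1+1 = 3 (expected 5)
Line 2: "a music wakes into hand": 1+2+1+2+1 = 7 ✓
Line 3: "four bloom fades past heart": 1+1+1+1+1 = 5 ✓

The first line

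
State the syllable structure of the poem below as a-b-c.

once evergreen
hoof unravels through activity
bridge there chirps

4-9-3

Line 1: once (1), evergreen (3) → 4
Line 2: hoof (1), unravels (3), through (1), activity (4) → 9
Line 3: bridge (1), there (1), chirps (1) → 3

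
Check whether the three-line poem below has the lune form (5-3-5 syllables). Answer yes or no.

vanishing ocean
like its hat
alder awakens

Yes

Line 1: "vanishing ocean": 3+2 = 5 ✓
Line 2: "like its hat": 1+1+1 = 3 ✓
Line 3: "alder awakens": 2+3 = 5 ✓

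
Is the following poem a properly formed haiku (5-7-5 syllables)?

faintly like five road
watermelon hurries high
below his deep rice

Yes

Line 1: "faintly like five road": 2+1+1+1 = 5 ✓
Line 2: "watermelon hurries high": 4+2+1 = 7 ✓
Line 3: "below his deep rice": 2+1+1+1 = 5 ✓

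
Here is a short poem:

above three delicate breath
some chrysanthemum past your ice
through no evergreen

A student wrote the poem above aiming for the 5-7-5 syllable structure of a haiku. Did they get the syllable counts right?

Line 1: above (2), three (1), delicate (3), breath (1) → 7 (expected 5)
Line 2: some (1), chrysanthemum (4), past (1), your (1), ice (1) → 8 (expected 7)
Line 3: through (1), no (1), evergreen (3) → 5 ✓

No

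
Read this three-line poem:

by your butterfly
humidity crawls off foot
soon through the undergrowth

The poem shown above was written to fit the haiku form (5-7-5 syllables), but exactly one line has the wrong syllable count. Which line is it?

Line 1: by (1), your (1), butterfly (3) → 5 ✓
Line 2: humidity (4), crawls (1), off (1), foot (1) → 7 ✓
Line 3: soon (1), through (1), the (1), undergrowth (3) → 6 (expected 5)

The third line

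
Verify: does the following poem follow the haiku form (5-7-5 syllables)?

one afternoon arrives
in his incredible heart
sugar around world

Line 1: one (1), afternoon (3), arrives (2) → 6 (expected 5)
Line 2: in (1), his (1), incredible (4), heart (1) → 7 ✓
Line 3: sugar (2), around (2), world (1) → 5 ✓

No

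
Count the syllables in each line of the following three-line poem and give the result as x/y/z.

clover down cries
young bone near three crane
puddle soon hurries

Line 1: "clover down cries": 2+1+1 = 4
Line 2: "young bone near three crane": 1+1+1+1+1 = 5
Line 3: "puddle soon hurries": 2+1+2 = 5

4/5/5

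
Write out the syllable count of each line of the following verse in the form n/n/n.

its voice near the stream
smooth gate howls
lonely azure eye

Line 1: its (1), voice (1), near (1), the (1), stream (1) → 5
Line 2: smooth (1), gate (1), howls (1) → 3
Line 3: lonely (2), azure (2), eye (1) → 5

5/3/5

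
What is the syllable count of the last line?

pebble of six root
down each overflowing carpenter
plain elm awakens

5

The last line: "plain elm awakens": 1+1+3 = 5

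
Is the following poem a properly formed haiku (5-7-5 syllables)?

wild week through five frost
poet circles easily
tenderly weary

Line 1: "wild week through five frost": 1+1+1+1+1 = 5 ✓
Line 2: "poet circles easily": 2+2+3 = 7 ✓
Line 3: "tenderly weary": 3+2 = 5 ✓

Yes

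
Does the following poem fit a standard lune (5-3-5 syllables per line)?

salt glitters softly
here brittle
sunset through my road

Line 1: salt (1), glitters (2), softly (2) → 5 ✓
Line 2: here (1), brittle (2) → 3 ✓
Line 3: sunset (2), through (1), my (1), road (1) → 5 ✓

Yes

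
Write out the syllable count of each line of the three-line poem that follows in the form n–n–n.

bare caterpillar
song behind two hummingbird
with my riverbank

Line 1: bare(1) + caterpillar(4) = 5
Line 2: song(1) + behind(2) + two(1) + hummingbird(3) = 7
Line 3: with(1) + my(1) + riverbank(3) = 5

5–7–5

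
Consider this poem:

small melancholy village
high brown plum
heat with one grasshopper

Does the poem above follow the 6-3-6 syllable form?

Line 1: "small melancholy village": 1+4+2 = 7 (expected 6)
Line 2: "high brown plum": 1+1+1 = 3 ✓
Line 3: "heat with one grasshopper": 1+1+1+3 = 6 ✓

No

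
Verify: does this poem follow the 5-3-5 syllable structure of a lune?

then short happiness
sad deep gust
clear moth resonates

Yes

Line 1: then(1) + short(1) + happiness(3) = 5 ✓
Line 2: sad(1) + deep(1) + gust(1) = 3 ✓
Line 3: clear(1) + moth(1) + resonates(3) = 5 ✓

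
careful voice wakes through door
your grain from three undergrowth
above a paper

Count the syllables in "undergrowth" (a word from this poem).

3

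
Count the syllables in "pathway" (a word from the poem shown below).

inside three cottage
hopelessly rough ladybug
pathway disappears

2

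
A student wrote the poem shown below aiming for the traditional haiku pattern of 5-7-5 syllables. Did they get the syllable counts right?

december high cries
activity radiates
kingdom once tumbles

Line 1: december (3), high (1), cries (1) → 5 ✓
Line 2: activity (4), radiates (3) → 7 ✓
Line 3: kingdom (2), once (1), tumbles (2) → 5 ✓

Yes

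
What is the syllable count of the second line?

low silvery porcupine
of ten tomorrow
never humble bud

The second line: of(1) + ten(1) + tomorrow(3) = 5

5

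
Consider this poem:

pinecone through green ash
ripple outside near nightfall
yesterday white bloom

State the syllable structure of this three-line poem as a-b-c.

5-7-5

Line 1: "pinecone through green ash": 2+1+1+1 = 5
Line 2: "ripple outside near nightfall": 2+2+1+2 = 7
Line 3: "yesterday white bloom": 3+1+1 = 5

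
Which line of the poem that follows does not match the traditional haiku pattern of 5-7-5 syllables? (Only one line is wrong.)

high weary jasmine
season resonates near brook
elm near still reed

Line 1: high(1) + weary(2) + jasmine(2) = 5 ✓
Line 2: season(2) + resonates(3) + near(1) + brook(1) = 7 ✓
Line 3: elm(1) + near(1) + still(1) + reed(1) = 4 (expected 5)

The third line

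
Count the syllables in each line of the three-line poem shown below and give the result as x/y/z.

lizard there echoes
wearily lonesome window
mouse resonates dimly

Line 1: lizard (2), there (1), echoes (2) → 5
Line 2: wearily (3), lonesome (2), window (2) → 7
Line 3: mouse (1), resonates (3), dimly (2) → 6

5/7/6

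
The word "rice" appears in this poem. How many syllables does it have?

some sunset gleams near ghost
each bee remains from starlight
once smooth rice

1

"rice" has 1 syllable.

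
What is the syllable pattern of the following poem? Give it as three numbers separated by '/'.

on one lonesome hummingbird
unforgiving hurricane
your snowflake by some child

7/7/6

Line 1: "on one lonesome hummingbird": 1+1+2+3 = 7
Line 2: "unforgiving hurricane": 4+3 = 7
Line 3: "your snowflake by some child": 1+2+1+1+1 = 6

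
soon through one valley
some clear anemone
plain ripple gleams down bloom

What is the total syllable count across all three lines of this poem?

Line 1: soon(1) + through(1) + one(1) + valley(2) = 5
Line 2: some(1) + clear(1) + anemone(4) = 6
Line 3: plain(1) + ripple(2) + gleams(1) + down(1) + bloom(1) = 6
Total: 5 + 6 + 6 = 17

17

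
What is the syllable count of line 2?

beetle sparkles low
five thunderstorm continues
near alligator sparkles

Line 2: five(1) + thunderstorm(3) + continues(3) = 7

7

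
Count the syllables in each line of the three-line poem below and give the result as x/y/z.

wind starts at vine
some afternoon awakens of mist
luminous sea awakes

4/9/6

Line 1: wind(1) + starts(1) + at(1) + vine(1) = 4
Line 2: some(1) + afternoon(3) + awakens(3) + of(1) + mist(1) = 9
Line 3: luminous(3) + sea(1) + awakes(2) = 6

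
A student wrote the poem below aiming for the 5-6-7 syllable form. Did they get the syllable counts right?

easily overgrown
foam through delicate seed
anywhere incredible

Line 1: easily(3) + overgrown(3) = 6 (expected 5)
Line 2: foam(1) + through(1) + delicate(3) + seed(1) = 6 ✓
Line 3: anywhere(3) + incredible(4) = 7 ✓

No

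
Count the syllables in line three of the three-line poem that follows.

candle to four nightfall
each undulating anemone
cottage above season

Line three: cottage (2), above (2), season (2) → 6

6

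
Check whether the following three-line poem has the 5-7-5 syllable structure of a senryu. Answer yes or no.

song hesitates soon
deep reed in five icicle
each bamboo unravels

No

Line 1: song(1) + hesitates(3) + soon(1) = 5 ✓
Line 2: deep(1) + reed(1) + in(1) + five(1) + icicle(3) = 7 ✓
Line 3: each(1) + bamboo(2) + unravels(3) = 6 (expected 5)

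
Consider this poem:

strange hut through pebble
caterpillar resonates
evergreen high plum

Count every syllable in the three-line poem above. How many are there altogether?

17

Line 1: strange (1), hut (1), through (1), pebble (2) → 5
Line 2: caterpillar (4), resonates (3) → 7
Line 3: evergreen (3), high (1), plum (1) → 5
Total: 5 + 7 + 5 = 17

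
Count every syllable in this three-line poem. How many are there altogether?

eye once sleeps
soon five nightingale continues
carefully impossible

Line 1: "eye once sleeps": 1+1+1 = 3
Line 2: "soon five nightingale continues": 1+1+3+3 = 8
Line 3: "carefully impossible": 3+4 = 7
Total: 3 + 8 + 7 = 18

18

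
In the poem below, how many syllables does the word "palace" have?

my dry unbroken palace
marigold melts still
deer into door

2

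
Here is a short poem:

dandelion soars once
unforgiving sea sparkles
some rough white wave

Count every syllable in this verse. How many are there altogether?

Line 1: dandelion(4) + soars(1) + once(1) = 6
Line 2: unforgiving(4) + sea(1) + sparkles(2) = 7
Line 3: some(1) + rough(1) + white(1) + wave(1) = 4
Total: 6 + 7 + 4 = 17

17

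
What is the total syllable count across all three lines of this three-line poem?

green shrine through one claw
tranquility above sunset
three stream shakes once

17

Line 1: green (1), shrine (1), through (1), one (1), claw (1) → 5
Line 2: tranquility (4), above (2), sunset (2) → 8
Line 3: three (1), stream (1), shakes (1), once (1) → 4
Total: 5 + 8 + 4 = 17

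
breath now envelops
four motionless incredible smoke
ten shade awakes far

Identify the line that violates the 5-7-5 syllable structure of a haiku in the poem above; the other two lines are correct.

The second line

Line 1: "breath now envelops": 1+1+3 = 5 ✓
Line 2: "four motionless incredible smoke": 1+3+4+1 = 9 (expected 7)
Line 3: "ten shade awakes far": 1+1+2+1 = 5 ✓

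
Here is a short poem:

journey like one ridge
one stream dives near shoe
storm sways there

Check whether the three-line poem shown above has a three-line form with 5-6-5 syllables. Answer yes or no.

No

Line 1: journey(2) + like(1) + one(1) + ridge(1) = 5 ✓
Line 2: one(1) + stream(1) + dives(1) + near(1) + shoe(1) = 5 (expected 6)
Line 3: storm(1) + sways(1) + there(1) = 3 (expected 5)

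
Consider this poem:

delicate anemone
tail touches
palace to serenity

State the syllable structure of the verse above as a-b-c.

7-3-7

Line 1: delicate (3), anemone (4) → 7
Line 2: tail (1), touches (2) → 3
Line 3: palace (2), to (1), serenity (4) → 7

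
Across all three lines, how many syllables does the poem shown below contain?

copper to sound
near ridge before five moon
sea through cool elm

Line 1: copper (2), to (1), sound (1) → 4
Line 2: near (1), ridge (1), before (2), five (1), moon (1) → 6
Line 3: sea (1), through (1), cool (1), elm (1) → 4
Total: 4 + 6 + 4 = 14

14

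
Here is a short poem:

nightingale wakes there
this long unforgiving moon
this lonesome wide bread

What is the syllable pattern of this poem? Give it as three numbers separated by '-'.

5-7-5

Line 1: "nightingale wakes there": 3+1+1 = 5
Line 2: "this long unforgiving moon": 1+1+4+1 = 7
Line 3: "this lonesome wide bread": 1+2+1+1 = 5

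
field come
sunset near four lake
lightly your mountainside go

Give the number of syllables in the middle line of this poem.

5

The middle line: sunset(2) + near(1) + four(1) + lake(1) = 5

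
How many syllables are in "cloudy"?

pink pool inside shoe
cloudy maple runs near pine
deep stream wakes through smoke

2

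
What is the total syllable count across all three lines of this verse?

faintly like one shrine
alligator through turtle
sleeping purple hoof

17

Line 1: faintly (2), like (1), one (1), shrine (1) → 5
Line 2: alligator (4), through (1), turtle (2) → 7
Line 3: sleeping (2), purple (2), hoof (1) → 5
Total: 5 + 7 + 5 = 17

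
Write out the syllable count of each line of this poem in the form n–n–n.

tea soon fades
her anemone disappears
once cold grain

Line 1: "tea soon fades": 1+1+1 = 3
Line 2: "her anemone disappears": 1+4+3 = 8
Line 3: "once cold grain": 1+1+1 = 3

3–8–3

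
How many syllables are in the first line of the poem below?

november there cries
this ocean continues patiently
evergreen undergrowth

The first line: "november there cries": 3+1+1 = 5

5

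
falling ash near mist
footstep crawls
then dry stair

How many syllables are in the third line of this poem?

The third line: then(1) + dry(1) + stair(1) = 3

3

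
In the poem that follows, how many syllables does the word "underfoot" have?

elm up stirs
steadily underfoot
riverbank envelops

3

"underfoot" has 3 syllables.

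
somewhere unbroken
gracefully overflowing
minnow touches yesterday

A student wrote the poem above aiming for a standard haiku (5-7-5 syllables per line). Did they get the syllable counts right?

No

Line 1: somewhere (2), unbroken (3) → 5 ✓
Line 2: gracefully (3), overflowing (4) → 7 ✓
Line 3: minnow (2), touches (2), yesterday (3) → 7 (expected 5)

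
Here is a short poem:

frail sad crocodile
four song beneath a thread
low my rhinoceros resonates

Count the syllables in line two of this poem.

Line two: four(1) + song(1) + beneath(2) + a(1) + thread(1) = 6

6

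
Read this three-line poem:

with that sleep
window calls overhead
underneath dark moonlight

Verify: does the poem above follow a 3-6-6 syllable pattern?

Line 1: with(1) + that(1) + sleep(1) = 3 ✓
Line 2: window(2) + calls(1) + overhead(3) = 6 ✓
Line 3: underneath(3) + dark(1) + moonlight(2) = 6 ✓

Yes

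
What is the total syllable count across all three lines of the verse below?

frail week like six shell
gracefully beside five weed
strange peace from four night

17

Line 1: frail(1) + week(1) + like(1) + six(1) + shell(1) = 5
Line 2: gracefully(3) + beside(2) + five(1) + weed(1) = 7
Line 3: strange(1) + peace(1) + from(1) + four(1) + night(1) = 5
Total: 5 + 7 + 5 = 17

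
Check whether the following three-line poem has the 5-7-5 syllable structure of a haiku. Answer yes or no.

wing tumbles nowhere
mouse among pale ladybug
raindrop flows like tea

Yes

Line 1: wing(1) + tumbles(2) + nowhere(2) = 5 ✓
Line 2: mouse(1) + among(2) + pale(1) + ladybug(3) = 7 ✓
Line 3: raindrop(2) + flows(1) + like(1) + tea(1) = 5 ✓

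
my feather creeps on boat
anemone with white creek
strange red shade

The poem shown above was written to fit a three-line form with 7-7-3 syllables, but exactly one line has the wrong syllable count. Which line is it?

Line 1: my (1), feather (2), creeps (1), on (1), boat (1) → 6 (expected 7)
Line 2: anemone (4), with (1), white (1), creek (1) → 7 ✓
Line 3: strange (1), red (1), shade (1) → 3 ✓

Line 1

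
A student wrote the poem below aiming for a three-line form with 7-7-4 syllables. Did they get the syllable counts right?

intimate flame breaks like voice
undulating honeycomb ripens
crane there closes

No

Line 1: intimate (3), flame (1), breaks (1), like (1), voice (1) → 7 ✓
Line 2: undulating (4), honeycomb (3), ripens (2) → 9 (expected 7)
Line 3: crane (1), there (1), closes (2) → 4 ✓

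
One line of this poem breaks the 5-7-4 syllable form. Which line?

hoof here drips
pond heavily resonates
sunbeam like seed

The first line

Line 1: "hoof here drips": 1+1+1 = 3 (expected 5)
Line 2: "pond heavily resonates": 1+3+3 = 7 ✓
Line 3: "sunbeam like seed": 2+1+1 = 4 ✓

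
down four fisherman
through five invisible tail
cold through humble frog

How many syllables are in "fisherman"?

3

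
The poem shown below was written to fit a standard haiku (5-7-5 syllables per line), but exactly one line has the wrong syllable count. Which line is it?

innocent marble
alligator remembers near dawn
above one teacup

The second line

Line 1: "innocent marble": 3+2 = 5 ✓
Line 2: "alligator remembers near dawn": 4+3+1+1 = 9 (expected 7)
Line 3: "above one teacup": 2+1+2 = 5 ✓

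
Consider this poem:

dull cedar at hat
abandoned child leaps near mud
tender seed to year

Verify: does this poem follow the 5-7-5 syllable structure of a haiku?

Yes

Line 1: "dull cedar at hat": 1+2+1+1 = 5 ✓
Line 2: "abandoned child leaps near mud": 3+1+1+1+1 = 7 ✓
Line 3: "tender seed to year": 2+1+1+1 = 5 ✓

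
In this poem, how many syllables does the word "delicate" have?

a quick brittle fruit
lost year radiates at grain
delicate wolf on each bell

3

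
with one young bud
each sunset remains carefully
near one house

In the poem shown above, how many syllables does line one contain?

4

Line one: with(1) + one(1) + young(1) + bud(1) = 4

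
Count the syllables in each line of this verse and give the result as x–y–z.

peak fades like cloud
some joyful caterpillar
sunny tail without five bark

4–7–7

Line 1: "peak fades like cloud": 1+1+1+1 = 4
Line 2: "some joyful caterpillar": 1+2+4 = 7
Line 3: "sunny tail without five bark": 2+1+2+1+1 = 7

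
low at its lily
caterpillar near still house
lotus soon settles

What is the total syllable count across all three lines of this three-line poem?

Line 1: low (1), at (1), its (1), lily (2) → 5
Line 2: caterpillar (4), near (1), still (1), house (1) → 7
Line 3: lotus (2), soon (1), settles (2) → 5
Total: 5 + 7 + 5 = 17

17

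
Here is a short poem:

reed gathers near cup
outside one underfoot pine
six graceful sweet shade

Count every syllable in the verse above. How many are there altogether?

17

Line 1: reed (1), gathers (2), near (1), cup (1) → 5
Line 2: outside (2), one (1), underfoot (3), pine (1) → 7
Line 3: six (1), graceful (2), sweet (1), shade (1) → 5
Total: 5 + 7 + 5 = 17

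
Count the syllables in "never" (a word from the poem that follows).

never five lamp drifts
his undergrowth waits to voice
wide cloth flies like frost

2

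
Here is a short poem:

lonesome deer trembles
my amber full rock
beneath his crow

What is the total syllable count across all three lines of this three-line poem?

Line 1: "lonesome deer trembles": 2+1+2 = 5
Line 2: "my amber full rock": 1+2+1+1 = 5
Line 3: "beneath his crow": 2+1+1 = 4
Total: 5 + 5 + 4 = 14

14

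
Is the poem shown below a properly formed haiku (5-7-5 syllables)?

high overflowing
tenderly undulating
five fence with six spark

Yes

Line 1: high(1) + overflowing(4) = 5 ✓
Line 2: tenderly(3) + undulating(4) = 7 ✓
Line 3: five(1) + fence(1) + with(1) + six(1) + spark(1) = 5 ✓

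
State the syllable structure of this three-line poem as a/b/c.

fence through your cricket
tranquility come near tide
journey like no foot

5/7/5

Line 1: fence (1), through (1), your (1), cricket (2) → 5
Line 2: tranquility (4), come (1), near (1), tide (1) → 7
Line 3: journey (2), like (1), no (1), foot (1) → 5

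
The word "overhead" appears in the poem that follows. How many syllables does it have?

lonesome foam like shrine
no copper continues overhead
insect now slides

3

"overhead" has 3 syllables.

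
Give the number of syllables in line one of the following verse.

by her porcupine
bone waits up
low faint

Line one: by(1) + her(1) + porcupine(3) = 5

5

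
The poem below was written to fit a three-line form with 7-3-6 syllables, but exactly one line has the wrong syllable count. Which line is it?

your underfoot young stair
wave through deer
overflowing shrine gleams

Line 1: "your underfoot young stair": 1+3+1+1 = 6 (expected 7)
Line 2: "wave through deer": 1+1+1 = 3 ✓
Line 3: "overflowing shrine gleams": 4+1+1 = 6 ✓

Line 1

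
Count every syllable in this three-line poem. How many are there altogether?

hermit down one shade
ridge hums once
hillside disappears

Line 1: hermit(2) + down(1) + one(1) + shade(1) = 5
Line 2: ridge(1) + hums(1) + once(1) = 3
Line 3: hillside(2) + disappears(3) = 5
Total: 5 + 3 + 5 = 13

13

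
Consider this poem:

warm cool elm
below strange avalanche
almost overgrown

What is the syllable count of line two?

6

Line two: below(2) + strange(1) + avalanche(3) = 6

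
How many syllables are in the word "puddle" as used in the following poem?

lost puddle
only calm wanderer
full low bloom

"puddle" has 2 syllables.

2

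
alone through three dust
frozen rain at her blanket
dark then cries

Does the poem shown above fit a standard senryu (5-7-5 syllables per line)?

No

Line 1: "alone through three dust": 2+1+1+1 = 5 ✓
Line 2: "frozen rain at her blanket": 2+1+1+1+2 = 7 ✓
Line 3: "dark then cries": 1+1+1 = 3 (expected 5)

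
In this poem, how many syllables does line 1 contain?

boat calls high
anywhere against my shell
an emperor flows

3

Line 1: boat (1), calls (1), high (1) → 3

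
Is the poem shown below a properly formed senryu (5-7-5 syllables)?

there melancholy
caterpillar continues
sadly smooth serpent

Line 1: there(1) + melancholy(4) = 5 ✓
Line 2: caterpillar(4) + continues(3) = 7 ✓
Line 3: sadly(2) + smooth(1) + serpent(2) = 5 ✓

Yes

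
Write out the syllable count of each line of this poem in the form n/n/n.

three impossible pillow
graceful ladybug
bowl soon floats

Line 1: three (1), impossible (4), pillow (2) → 7
Line 2: graceful (2), ladybug (3) → 5
Line 3: bowl (1), soon (1), floats (1) → 3

7/5/3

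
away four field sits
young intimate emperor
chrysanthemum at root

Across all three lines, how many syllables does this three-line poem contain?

Line 1: away(2) + four(1) + field(1) + sits(1) = 5
Line 2: young(1) + intimate(3) + emperor(3) = 7
Line 3: chrysanthemum(4) + at(1) + root(1) = 6
Total: 5 + 7 + 6 = 18

18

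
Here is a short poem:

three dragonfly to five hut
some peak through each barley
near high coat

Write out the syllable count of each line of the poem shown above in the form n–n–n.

Line 1: three (1), dragonfly (3), to (1), five (1), hut (1) → 7
Line 2: some (1), peak (1), through (1), each (1), barley (2) → 6
Line 3: near (1), high (1), coat (1) → 3

7–6–3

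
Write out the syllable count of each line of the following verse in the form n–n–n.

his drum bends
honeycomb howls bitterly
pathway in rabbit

3–7–5

Line 1: his(1) + drum(1) + bends(1) = 3
Line 2: honeycomb(3) + howls(1) + bitterly(3) = 7
Line 3: pathway(2) + in(1) + rabbit(2) = 5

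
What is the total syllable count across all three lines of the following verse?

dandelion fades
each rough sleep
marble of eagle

13

Line 1: "dandelion fades": 4+1 = 5
Line 2: "each rough sleep": 1+1+1 = 3
Line 3: "marble of eagle": 2+1+2 = 5
Total: 5 + 3 + 5 = 13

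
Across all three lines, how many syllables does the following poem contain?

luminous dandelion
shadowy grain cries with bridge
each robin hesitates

Line 1: luminous(3) + dandelion(4) = 7
Line 2: shadowy(3) + grain(1) + cries(1) + with(1) + bridge(1) = 7
Line 3: each(1) + robin(2) + hesitates(3) = 6
Total: 7 + 7 + 6 = 20

20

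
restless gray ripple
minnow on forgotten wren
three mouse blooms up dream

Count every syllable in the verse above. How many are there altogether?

Line 1: restless (2), gray (1), ripple (2) → 5
Line 2: minnow (2), on (1), forgotten (3), wren (1) → 7
Line 3: three (1), mouse (1), blooms (1), up (1), dream (1) → 5
Total: 5 + 7 + 5 = 17

17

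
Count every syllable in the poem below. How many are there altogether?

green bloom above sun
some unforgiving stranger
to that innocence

Line 1: "green bloom above sun": 1+1+2+1 = 5
Line 2: "some unforgiving stranger": 1+4+2 = 7
Line 3: "to that innocence": 1+1+3 = 5
Total: 5 + 7 + 5 = 17

17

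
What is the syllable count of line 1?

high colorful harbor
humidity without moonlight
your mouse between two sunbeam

6

Line 1: high(1) + colorful(3) + harbor(2) = 6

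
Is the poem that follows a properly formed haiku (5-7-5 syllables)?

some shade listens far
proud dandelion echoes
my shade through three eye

Yes

Line 1: some (1), shade (1), listens (2), far (1) → 5 ✓
Line 2: proud (1), dandelion (4), echoes (2) → 7 ✓
Line 3: my (1), shade (1), through (1), three (1), eye (1) → 5 ✓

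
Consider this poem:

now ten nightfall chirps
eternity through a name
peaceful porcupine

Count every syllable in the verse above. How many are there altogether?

17

Line 1: now(1) + ten(1) + nightfall(2) + chirps(1) = 5
Line 2: eternity(4) + through(1) + a(1) + name(1) = 7
Line 3: peaceful(2) + porcupine(3) = 5
Total: 5 + 7 + 5 = 17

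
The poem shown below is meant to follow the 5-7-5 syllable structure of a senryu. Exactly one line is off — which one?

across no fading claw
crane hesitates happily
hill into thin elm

The first line

Line 1: across(2) + no(1) + fading(2) + claw(1) = 6 (expected 5)
Line 2: crane(1) + hesitates(3) + happily(3) = 7 ✓
Line 3: hill(1) + into(2) + thin(1) + elm(1) = 5 ✓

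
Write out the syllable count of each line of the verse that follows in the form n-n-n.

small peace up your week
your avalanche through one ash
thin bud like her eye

Line 1: "small peace up your week": 1+1+1+1+1 = 5
Line 2: "your avalanche through one ash": 1+3+1+1+1 = 7
Line 3: "thin bud like her eye": 1+1+1+1+1 = 5

5-7-5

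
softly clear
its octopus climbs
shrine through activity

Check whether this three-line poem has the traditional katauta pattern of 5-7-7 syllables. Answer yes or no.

No

Line 1: softly (2), clear (1) → 3 (expected 5)
Line 2: its (1), octopus (3), climbs (1) → 5 (expected 7)
Line 3: shrine (1), through (1), activity (4) → 6 (expected 7)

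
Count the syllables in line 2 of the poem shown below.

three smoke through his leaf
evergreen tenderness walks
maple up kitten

7

Line 2: evergreen (3), tenderness (3), walks (1) → 7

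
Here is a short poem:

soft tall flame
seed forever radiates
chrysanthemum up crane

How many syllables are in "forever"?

3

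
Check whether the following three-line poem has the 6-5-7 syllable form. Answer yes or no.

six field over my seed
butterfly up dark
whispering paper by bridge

Yes

Line 1: six (1), field (1), over (2), my (1), seed (1) → 6 ✓
Line 2: butterfly (3), up (1), dark (1) → 5 ✓
Line 3: whispering (3), paper (2), by (1), bridge (1) → 7 ✓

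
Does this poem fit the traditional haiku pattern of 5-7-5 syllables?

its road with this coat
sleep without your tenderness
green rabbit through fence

Yes

Line 1: its (1), road (1), with (1), this (1), coat (1) → 5 ✓
Line 2: sleep (1), without (2), your (1), tenderness (3) → 7 ✓
Line 3: green (1), rabbit (2), through (1), fence (1) → 5 ✓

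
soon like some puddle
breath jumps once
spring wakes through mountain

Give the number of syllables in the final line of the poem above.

The final line: spring(1) + wakes(1) + through(1) + mountain(2) = 5

5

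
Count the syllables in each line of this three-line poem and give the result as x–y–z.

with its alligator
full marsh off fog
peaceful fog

6–4–3

Line 1: "with its alligator": 1+1+4 = 6
Line 2: "full marsh off fog": 1+1+1+1 = 4
Line 3: "peaceful fog": 2+1 = 3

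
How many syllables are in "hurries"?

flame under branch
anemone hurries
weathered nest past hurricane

"hurries" has 2 syllables.

2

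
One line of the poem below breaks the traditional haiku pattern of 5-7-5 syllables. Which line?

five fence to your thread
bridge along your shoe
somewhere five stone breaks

The second line

Line 1: five (1), fence (1), to (1), your (1), thread (1) → 5 ✓
Line 2: bridge (1), along (2), your (1), shoe (1) → 5 (expected 7)
Line 3: somewhere (2), five (1), stone (1), breaks (1) → 5 ✓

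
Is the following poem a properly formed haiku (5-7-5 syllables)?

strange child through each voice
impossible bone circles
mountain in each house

Line 1: "strange child through each voice": 1+1+1+1+1 = 5 ✓
Line 2: "impossible bone circles": 4+1+2 = 7 ✓
Line 3: "mountain in each house": 2+1+1+1 = 5 ✓

Yes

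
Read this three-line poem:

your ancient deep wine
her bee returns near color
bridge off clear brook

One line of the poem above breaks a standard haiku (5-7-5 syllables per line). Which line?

The third line

Line 1: your (1), ancient (2), deep (1), wine (1) → 5 ✓
Line 2: her (1), bee (1), returns (2), near (1), color (2) → 7 ✓
Line 3: bridge (1), off (1), clear (1), brook (1) → 4 (expected 5)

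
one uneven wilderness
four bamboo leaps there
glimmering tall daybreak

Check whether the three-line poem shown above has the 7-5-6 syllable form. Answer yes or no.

Line 1: one(1) + uneven(3) + wilderness(3) = 7 ✓
Line 2: four(1) + bamboo(2) + leaps(1) + there(1) = 5 ✓
Line 3: glimmering(3) + tall(1) + daybreak(2) = 6 ✓

Yes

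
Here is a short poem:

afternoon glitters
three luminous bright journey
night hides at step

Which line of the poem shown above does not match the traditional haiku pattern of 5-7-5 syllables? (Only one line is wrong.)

The third line

Line 1: afternoon(3) + glitters(2) = 5 ✓
Line 2: three(1) + luminous(3) + bright(1) + journey(2) = 7 ✓
Line 3: night(1) + hides(1) + at(1) + step(1) = 4 (expected 5)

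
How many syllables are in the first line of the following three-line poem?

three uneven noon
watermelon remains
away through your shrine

5

The first line: three(1) + uneven(3) + noon(1) = 5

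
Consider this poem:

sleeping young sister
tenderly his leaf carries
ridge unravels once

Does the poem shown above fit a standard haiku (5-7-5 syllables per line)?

Yes

Line 1: "sleeping young sister": 2+1+2 = 5 ✓
Line 2: "tenderly his leaf carries": 3+1+1+2 = 7 ✓
Line 3: "ridge unravels once": 1+3+1 = 5 ✓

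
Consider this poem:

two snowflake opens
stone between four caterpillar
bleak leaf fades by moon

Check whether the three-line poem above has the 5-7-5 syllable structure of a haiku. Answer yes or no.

Line 1: "two snowflake opens": 1+2+2 = 5 ✓
Line 2: "stone between four caterpillar": 1+2+1+4 = 8 (expected 7)
Line 3: "bleak leaf fades by moon": 1+1+1+1+1 = 5 ✓

No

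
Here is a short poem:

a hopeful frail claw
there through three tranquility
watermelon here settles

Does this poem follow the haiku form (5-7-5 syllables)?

Line 1: a (1), hopeful (2), frail (1), claw (1) → 5 ✓
Line 2: there (1), through (1), three (1), tranquility (4) → 7 ✓
Line 3: watermelon (4), here (1), settles (2) → 7 (expected 5)

No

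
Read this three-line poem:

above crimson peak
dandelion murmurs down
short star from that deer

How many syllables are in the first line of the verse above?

The first line: above(2) + crimson(2) + peak(1) = 5

5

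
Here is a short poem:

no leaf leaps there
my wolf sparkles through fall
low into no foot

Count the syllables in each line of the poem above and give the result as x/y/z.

4/6/5

Line 1: no (1), leaf (1), leaps (1), there (1) → 4
Line 2: my (1), wolf (1), sparkles (2), through (1), fall (1) → 6
Line 3: low (1), into (2), no (1), foot (1) → 5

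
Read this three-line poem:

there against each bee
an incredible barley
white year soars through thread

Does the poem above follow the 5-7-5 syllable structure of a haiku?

Line 1: "there against each bee": 1+2+1+1 = 5 ✓
Line 2: "an incredible barley": 1+4+2 = 7 ✓
Line 3: "white year soars through thread": 1+1+1+1+1 = 5 ✓

Yes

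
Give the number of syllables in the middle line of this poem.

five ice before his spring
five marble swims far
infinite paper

The middle line: "five marble swims far": 1+2+1+1 = 5

5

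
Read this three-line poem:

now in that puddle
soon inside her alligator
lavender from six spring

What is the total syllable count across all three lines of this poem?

Line 1: "now in that puddle": 1+1+1+2 = 5
Line 2: "soon inside her alligator": 1+2+1+4 = 8
Line 3: "lavender from six spring": 3+1+1+1 = 6
Total: 5 + 8 + 6 = 19

19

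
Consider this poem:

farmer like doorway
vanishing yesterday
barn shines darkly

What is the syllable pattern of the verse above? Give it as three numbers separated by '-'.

5-6-4

Line 1: farmer(2) + like(1) + doorway(2) = 5
Line 2: vanishing(3) + yesterday(3) = 6
Line 3: barn(1) + shines(1) + darkly(2) = 4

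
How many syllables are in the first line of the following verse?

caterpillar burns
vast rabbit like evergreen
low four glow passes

The first line: caterpillar(4) + burns(1) = 5

5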